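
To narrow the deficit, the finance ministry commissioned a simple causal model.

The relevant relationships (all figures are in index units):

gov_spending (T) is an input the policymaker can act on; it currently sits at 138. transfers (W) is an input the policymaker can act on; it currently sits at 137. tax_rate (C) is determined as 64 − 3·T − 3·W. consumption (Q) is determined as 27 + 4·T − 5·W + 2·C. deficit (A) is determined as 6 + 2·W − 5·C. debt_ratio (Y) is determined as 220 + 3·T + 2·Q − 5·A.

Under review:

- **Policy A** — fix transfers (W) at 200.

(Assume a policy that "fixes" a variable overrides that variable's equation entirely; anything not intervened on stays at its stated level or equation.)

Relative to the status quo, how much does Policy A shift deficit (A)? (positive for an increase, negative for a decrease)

1071

Baseline:
  T = 138
  W = 137
  C = 64 − 3·138 − 3·137 = -761
  A = 6 + 2·137 − 5·(-761) = 4085
Policy A (W := 200):
  T = 138
  W = 200
  C = 64 − 3·138 − 3·200 = -950
  A = 6 + 2·200 − 5·(-950) = 5156
Change in A: 5156 − 4085 = 1071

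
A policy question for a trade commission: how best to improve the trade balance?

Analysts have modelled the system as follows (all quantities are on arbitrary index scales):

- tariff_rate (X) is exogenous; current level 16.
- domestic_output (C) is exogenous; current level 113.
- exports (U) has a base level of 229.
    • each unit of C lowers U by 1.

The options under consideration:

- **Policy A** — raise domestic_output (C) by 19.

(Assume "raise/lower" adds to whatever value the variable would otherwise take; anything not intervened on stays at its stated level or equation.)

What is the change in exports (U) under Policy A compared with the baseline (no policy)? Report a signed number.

Baseline:
  C = 113
  U = 229 − 113 = 116
Policy A (C + 19):
  C = 113 + 19 = 132
  U = 229 − 132 = 97
Change in U: 97 − 116 = -19

-19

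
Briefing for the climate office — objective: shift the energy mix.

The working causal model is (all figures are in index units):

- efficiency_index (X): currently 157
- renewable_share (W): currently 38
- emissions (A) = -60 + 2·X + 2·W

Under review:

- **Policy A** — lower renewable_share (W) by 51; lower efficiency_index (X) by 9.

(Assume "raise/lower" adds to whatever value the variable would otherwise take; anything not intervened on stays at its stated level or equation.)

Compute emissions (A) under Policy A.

210

Policy A (W − 51, X − 9):
  X = 157 − 9 = 148
  W = 38 − 51 = -13
  A = -60 + 2·148 + 2·(-13) = 210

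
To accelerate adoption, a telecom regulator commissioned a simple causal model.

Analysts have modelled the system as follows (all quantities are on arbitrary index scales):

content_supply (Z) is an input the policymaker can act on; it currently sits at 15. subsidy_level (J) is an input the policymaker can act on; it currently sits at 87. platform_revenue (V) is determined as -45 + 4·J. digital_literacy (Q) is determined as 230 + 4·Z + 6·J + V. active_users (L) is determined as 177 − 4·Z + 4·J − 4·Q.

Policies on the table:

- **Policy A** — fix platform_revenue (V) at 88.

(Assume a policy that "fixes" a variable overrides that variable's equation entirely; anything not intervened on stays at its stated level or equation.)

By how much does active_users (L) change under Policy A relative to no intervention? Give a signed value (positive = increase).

Baseline:
  Z = 15
  J = 87
  V = -45 + 4·87 = 303
  Q = 230 + 4·15 + 6·87 + 303 = 1115
  L = 177 − 4·15 + 4·87 − 4·1115 = -3995
Policy A (V := 88):
  Z = 15
  J = 87
  V = 88
  Q = 230 + 4·15 + 6·87 + 88 = 900
  L = 177 − 4·15 + 4·87 − 4·900 = -3135
Change in L: -3135 − (-3995) = 860

860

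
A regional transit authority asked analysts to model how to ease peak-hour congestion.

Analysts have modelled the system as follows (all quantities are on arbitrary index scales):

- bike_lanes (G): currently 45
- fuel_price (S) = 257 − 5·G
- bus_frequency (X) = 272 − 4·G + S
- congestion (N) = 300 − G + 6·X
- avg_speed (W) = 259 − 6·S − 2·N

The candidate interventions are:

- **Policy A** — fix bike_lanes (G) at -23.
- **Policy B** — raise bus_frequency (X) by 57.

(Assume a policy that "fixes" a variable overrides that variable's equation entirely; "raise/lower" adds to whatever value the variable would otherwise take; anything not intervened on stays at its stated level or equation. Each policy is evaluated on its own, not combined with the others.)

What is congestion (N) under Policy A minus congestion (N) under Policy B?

Policy A (G := -23):
  G = -23
  S = 257 − 5·(-23) = 372
  X = 272 − 4·(-23) + 372 = 736
  N = 300 − (-23) + 6·736 = 4739
Policy B (X + 57):
  G = 45
  S = 257 − 5·45 = 32
  X = 272 − 4·45 + 32 (+57 from intervention) = 181
  N = 300 − 45 + 6·181 = 1341
N: 4739 − 1341 = 3398

3398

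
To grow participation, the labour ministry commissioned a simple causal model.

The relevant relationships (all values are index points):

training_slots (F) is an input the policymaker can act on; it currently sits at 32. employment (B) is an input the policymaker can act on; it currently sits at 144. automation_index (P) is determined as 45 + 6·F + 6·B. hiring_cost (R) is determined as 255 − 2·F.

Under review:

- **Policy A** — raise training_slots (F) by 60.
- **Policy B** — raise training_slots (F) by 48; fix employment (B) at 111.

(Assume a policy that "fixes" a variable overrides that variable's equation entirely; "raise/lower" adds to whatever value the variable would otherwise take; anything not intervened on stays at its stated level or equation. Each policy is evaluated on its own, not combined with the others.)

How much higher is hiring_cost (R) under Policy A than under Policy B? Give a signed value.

Policy A (F + 60):
  F = 32 + 60 = 92
  R = 255 − 2·92 = 71
Policy B (F + 48, B := 111):
  F = 32 + 48 = 80
  R = 255 − 2·80 = 95
R: 71 − 95 = -24

-24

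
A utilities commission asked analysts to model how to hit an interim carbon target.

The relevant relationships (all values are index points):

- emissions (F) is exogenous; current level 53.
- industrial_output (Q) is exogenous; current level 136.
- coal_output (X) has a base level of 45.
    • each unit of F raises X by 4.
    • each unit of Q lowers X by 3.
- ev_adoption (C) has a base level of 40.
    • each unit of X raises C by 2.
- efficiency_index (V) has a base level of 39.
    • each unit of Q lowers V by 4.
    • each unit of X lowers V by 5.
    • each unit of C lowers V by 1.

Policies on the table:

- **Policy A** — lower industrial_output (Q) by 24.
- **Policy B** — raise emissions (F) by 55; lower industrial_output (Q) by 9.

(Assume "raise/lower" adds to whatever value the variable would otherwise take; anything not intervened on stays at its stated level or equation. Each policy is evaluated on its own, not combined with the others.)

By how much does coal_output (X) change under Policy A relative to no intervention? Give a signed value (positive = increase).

72

Baseline:
  F = 53
  Q = 136
  X = 45 + 4·53 − 3·136 = -151
Policy A (Q − 24):
  F = 53
  Q = 136 − 24 = 112
  X = 45 + 4·53 − 3·112 = -79
Change in X: -79 − (-151) = 72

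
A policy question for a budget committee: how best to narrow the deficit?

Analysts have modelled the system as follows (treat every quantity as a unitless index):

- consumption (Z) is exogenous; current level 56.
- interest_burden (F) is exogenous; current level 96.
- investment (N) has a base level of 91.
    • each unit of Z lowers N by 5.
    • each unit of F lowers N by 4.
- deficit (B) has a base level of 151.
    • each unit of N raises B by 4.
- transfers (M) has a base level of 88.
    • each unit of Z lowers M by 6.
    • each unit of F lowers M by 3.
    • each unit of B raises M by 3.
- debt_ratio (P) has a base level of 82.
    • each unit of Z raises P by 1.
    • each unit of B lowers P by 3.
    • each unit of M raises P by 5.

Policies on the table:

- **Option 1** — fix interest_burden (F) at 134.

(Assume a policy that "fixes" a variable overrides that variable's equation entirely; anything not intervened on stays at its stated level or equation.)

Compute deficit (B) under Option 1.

Option 1 (F := 134):
  Z = 56
  F = 134
  N = 91 − 5·56 − 4·134 = -725
  B = 151 + 4·(-725) = -2749

-2749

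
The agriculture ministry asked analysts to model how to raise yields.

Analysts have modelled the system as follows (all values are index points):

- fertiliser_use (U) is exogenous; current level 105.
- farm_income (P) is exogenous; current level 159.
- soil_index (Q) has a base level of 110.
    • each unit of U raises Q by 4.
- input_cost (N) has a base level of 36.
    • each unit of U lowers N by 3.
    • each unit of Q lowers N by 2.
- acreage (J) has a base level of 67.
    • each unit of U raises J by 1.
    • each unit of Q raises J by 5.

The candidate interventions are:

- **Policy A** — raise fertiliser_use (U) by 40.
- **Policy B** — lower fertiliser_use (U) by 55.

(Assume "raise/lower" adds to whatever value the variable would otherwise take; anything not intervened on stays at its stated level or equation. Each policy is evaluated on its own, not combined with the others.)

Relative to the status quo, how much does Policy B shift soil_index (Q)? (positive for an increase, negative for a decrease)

-220

Baseline:
  U = 105
  Q = 110 + 4·105 = 530
Policy B (U − 55):
  U = 105 − 55 = 50
  Q = 110 + 4·50 = 310
Change in Q: 310 − 530 = -220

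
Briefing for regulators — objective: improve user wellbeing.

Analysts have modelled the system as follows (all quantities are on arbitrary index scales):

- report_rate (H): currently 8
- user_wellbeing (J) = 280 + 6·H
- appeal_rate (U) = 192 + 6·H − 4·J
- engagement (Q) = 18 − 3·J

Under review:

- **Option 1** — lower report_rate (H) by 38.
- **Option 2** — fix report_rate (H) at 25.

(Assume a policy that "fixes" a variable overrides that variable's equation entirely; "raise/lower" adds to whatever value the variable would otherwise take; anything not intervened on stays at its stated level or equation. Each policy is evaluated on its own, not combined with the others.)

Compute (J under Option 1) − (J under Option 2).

Option 1 (H − 38):
  H = 8 − 38 = -30
  J = 280 + 6·(-30) = 100
Option 2 (H := 25):
  H = 25
  J = 280 + 6·25 = 430
J: 100 − 430 = -330

-330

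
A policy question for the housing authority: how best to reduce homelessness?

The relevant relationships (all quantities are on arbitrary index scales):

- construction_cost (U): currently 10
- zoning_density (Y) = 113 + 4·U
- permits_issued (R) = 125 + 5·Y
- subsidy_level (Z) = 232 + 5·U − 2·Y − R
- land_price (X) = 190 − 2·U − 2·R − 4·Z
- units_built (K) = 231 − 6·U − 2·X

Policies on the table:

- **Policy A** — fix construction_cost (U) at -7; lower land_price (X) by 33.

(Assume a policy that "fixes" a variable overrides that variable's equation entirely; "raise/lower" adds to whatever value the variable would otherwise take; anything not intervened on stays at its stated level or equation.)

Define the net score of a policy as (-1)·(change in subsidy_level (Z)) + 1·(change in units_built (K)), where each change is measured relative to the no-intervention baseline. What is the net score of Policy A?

Baseline:
  U = 10
  Y = 113 + 4·10 = 153
  R = 125 + 5·153 = 890
  Z = 232 + 5·10 − 2·153 − 890 = -914
  X = 190 − 2·10 − 2·890 − 4·(-914) = 2046
  K = 231 − 6·10 − 2·2046 = -3921
Policy A (U := -7, X − 33):
  U = -7
  Y = 113 + 4·(-7) = 85
  R = 125 + 5·85 = 550
  Z = 232 + 5·(-7) − 2·85 − 550 = -523
  X = 190 − 2·(-7) − 2·550 − 4·(-523) (−33 from intervention) = 1163
  K = 231 − 6·(-7) − 2·1163 = -2053
ΔZ = -523 − (-914) = 391; ΔK = -2053 − (-3921) = 1868
Score = (-1)·391 + 1·1868 = 1477

1477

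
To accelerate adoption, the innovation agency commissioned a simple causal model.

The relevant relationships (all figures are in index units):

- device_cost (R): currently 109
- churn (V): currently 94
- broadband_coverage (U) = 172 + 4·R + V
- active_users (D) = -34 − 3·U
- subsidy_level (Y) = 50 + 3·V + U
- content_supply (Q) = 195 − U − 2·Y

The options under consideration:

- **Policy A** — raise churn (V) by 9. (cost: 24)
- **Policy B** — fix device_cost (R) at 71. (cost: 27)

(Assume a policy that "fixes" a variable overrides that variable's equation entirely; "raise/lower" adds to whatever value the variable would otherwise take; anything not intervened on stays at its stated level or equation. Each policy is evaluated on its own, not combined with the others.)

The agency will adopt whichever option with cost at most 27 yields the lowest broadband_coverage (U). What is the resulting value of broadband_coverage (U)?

Policy A (V + 9):
  R = 109
  V = 94 + 9 = 103
  U = 172 + 4·109 + 103 = 711
Policy B (R := 71):
  R = 71
  V = 94
  U = 172 + 4·71 + 94 = 550
Comparing — Policy A: U=711, Policy B: U=550. Lowest is 550 (Policy B).

550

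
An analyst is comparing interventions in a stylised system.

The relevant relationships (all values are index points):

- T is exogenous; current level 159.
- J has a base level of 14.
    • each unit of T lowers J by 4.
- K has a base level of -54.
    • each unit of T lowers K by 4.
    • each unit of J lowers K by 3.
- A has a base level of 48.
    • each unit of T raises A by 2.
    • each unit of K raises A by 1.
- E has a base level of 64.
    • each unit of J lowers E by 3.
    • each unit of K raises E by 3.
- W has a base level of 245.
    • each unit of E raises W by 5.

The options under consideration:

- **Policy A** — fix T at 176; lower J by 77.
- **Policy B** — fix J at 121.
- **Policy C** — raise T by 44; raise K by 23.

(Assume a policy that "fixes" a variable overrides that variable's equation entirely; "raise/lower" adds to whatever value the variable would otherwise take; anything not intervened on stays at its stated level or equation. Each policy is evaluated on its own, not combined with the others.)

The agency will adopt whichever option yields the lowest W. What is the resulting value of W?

Policy A (T := 176, J − 77):
  T = 176
  J = 14 − 4·176 (−77 from intervention) = -767
  K = -54 − 4·176 − 3·(-767) = 1543
  E = 64 − 3·(-767) + 3·1543 = 6994
  W = 245 + 5·6994 = 35215
Policy B (J := 121):
  T = 159
  J = 121
  K = -54 − 4·159 − 3·121 = -1053
  E = 64 − 3·121 + 3·(-1053) = -3458
  W = 245 + 5·(-3458) = -17045
Policy C (T + 44, K + 23):
  T = 159 + 44 = 203
  J = 14 − 4·203 = -798
  K = -54 − 4·203 − 3·(-798) (+23 from intervention) = 1551
  E = 64 − 3·(-798) + 3·1551 = 7111
  W = 245 + 5·7111 = 35800
Comparing — Policy A: W=35215, Policy B: W=-17045, Policy C: W=35800. Lowest is -17045 (Policy B).

-17045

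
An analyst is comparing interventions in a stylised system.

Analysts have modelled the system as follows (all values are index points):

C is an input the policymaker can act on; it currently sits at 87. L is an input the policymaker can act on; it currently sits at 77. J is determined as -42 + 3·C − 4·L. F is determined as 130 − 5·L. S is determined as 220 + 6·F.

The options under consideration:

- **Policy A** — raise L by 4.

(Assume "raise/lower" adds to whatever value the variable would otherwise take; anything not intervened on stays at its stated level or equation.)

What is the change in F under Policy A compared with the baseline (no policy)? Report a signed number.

-20

Baseline:
  L = 77
  F = 130 − 5·77 = -255
Policy A (L + 4):
  L = 77 + 4 = 81
  F = 130 − 5·81 = -275
Change in F: -275 − (-255) = -20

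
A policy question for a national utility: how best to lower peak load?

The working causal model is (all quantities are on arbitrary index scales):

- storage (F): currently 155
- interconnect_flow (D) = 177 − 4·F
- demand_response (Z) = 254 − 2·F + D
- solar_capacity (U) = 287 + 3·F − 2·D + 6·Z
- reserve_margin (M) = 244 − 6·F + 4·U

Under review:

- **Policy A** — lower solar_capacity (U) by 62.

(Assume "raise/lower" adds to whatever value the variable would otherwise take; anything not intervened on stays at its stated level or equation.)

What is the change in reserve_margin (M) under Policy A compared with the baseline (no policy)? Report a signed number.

-248

Baseline:
  F = 155
  D = 177 − 4·155 = -443
  Z = 254 − 2·155 + (-443) = -499
  U = 287 + 3·155 − 2·(-443) + 6·(-499) = -1356
  M = 244 − 6·155 + 4·(-1356) = -6110
Policy A (U − 62):
  F = 155
  D = 177 − 4·155 = -443
  Z = 254 − 2·155 + (-443) = -499
  U = 287 + 3·155 − 2·(-443) + 6·(-499) (−62 from intervention) = -1418
  M = 244 − 6·155 + 4·(-1418) = -6358
Change in M: -6358 − (-6110) = -248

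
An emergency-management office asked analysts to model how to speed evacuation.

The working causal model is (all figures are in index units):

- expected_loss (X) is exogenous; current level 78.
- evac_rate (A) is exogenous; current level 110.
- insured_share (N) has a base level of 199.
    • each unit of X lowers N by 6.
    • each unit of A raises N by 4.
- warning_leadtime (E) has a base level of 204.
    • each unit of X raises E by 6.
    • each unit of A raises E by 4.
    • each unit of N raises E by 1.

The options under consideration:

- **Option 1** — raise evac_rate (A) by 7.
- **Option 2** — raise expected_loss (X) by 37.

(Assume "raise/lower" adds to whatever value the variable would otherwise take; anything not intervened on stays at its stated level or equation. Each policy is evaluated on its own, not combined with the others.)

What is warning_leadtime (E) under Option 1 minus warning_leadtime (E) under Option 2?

Option 1 (A + 7):
  X = 78
  A = 110 + 7 = 117
  N = 199 − 6·78 + 4·117 = 199
  E = 204 + 6·78 + 4·117 + 199 = 1339
Option 2 (X + 37):
  X = 78 + 37 = 115
  A = 110
  N = 199 − 6·115 + 4·110 = -51
  E = 204 + 6·115 + 4·110 + (-51) = 1283
E: 1339 − 1283 = 56

56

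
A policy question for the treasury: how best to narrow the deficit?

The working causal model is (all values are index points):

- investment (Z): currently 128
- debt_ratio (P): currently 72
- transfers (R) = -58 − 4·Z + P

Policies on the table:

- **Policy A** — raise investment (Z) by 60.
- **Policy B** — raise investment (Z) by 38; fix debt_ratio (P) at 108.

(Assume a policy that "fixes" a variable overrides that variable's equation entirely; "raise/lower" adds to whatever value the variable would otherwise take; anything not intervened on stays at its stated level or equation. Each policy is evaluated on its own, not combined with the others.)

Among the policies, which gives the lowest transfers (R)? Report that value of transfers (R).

-738

Policy A (Z + 60):
  Z = 128 + 60 = 188
  P = 72
  R = -58 − 4·188 + 72 = -738
Policy B (Z + 38, P := 108):
  Z = 128 + 38 = 166
  P = 108
  R = -58 − 4·166 + 108 = -614
Comparing — Policy A: R=-738, Policy B: R=-614. Lowest is -738 (Policy A).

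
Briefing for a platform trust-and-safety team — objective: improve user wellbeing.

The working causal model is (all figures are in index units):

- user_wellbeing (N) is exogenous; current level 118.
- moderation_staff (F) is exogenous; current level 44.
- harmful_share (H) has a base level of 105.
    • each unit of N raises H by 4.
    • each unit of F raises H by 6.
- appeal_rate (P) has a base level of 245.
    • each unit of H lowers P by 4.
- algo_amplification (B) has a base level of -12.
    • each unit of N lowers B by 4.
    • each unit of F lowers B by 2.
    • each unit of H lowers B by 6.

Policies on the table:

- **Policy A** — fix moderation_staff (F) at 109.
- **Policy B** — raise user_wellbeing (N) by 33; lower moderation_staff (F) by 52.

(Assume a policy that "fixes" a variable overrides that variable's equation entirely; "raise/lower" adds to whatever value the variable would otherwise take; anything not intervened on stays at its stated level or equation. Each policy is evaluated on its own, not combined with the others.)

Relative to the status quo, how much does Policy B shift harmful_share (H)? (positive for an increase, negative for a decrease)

Baseline:
  N = 118
  F = 44
  H = 105 + 4·118 + 6·44 = 841
Policy B (N + 33, F − 52):
  N = 118 + 33 = 151
  F = 44 − 52 = -8
  H = 105 + 4·151 + 6·(-8) = 661
Change in H: 661 − 841 = -180

-180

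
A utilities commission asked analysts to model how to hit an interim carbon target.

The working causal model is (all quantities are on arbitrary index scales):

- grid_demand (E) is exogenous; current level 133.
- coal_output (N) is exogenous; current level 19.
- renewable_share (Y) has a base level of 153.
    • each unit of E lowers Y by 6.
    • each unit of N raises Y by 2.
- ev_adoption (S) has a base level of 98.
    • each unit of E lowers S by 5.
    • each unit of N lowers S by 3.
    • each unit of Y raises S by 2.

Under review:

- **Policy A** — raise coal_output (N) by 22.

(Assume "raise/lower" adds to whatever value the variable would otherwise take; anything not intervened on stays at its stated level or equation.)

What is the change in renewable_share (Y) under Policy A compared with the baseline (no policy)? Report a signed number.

Baseline:
  E = 133
  N = 19
  Y = 153 − 6·133 + 2·19 = -607
Policy A (N + 22):
  E = 133
  N = 19 + 22 = 41
  Y = 153 − 6·133 + 2·41 = -563
Change in Y: -563 − (-607) = 44

44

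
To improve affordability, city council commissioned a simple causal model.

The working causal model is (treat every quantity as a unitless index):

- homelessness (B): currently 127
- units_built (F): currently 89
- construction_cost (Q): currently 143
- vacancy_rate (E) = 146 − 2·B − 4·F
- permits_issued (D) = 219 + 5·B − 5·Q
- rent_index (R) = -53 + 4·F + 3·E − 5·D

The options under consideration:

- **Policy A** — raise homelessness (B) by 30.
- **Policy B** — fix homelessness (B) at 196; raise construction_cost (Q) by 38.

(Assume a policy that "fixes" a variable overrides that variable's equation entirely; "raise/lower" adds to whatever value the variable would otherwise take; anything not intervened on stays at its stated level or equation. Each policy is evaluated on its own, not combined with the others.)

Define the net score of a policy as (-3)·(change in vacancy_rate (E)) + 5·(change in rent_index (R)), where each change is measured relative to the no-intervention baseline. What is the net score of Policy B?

-5531

Baseline:
  B = 127
  F = 89
  Q = 143
  E = 146 − 2·127 − 4·89 = -464
  D = 219 + 5·127 − 5·143 = 139
  R = -53 + 4·89 + 3·(-464) − 5·139 = -1784
Policy B (B := 196, Q + 38):
  B = 196
  F = 89
  Q = 143 + 38 = 181
  E = 146 − 2·196 − 4·89 = -602
  D = 219 + 5·196 − 5·181 = 294
  R = -53 + 4·89 + 3·(-602) − 5·294 = -2973
ΔE = -602 − (-464) = -138; ΔR = -2973 − (-1784) = -1189
Score = (-3)·(-138) + 5·(-1189) = -5531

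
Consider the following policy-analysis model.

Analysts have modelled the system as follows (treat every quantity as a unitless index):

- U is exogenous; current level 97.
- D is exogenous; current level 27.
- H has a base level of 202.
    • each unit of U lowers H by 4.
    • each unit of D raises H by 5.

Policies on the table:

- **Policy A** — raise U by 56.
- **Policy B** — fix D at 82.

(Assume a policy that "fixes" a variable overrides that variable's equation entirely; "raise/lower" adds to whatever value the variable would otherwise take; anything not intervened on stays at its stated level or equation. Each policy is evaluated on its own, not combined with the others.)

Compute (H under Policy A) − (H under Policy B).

Policy A (U + 56):
  U = 97 + 56 = 153
  D = 27
  H = 202 − 4·153 + 5·27 = -275
Policy B (D := 82):
  U = 97
  D = 82
  H = 202 − 4·97 + 5·82 = 224
H: -275 − 224 = -499

-499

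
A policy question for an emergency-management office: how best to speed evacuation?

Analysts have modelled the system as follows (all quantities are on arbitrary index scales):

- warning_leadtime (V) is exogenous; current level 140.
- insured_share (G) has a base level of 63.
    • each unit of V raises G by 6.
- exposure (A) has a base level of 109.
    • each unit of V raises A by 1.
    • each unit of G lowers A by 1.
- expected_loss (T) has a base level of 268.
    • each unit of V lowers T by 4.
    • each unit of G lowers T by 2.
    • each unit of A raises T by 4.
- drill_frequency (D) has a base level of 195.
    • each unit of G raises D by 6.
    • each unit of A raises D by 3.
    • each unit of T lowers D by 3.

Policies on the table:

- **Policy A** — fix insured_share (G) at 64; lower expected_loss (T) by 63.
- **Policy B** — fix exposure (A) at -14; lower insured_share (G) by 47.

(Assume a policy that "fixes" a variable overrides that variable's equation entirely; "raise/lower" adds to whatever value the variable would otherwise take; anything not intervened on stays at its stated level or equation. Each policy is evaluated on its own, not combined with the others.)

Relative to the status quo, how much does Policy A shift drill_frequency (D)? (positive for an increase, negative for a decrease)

Baseline:
  V = 140
  G = 63 + 6·140 = 903
  A = 109 + 140 − 903 = -654
  T = 268 − 4·140 − 2·903 + 4·(-654) = -4714
  D = 195 + 6·903 + 3·(-654) − 3·(-4714) = 17793
Policy A (G := 64, T − 63):
  V = 140
  G = 64
  A = 109 + 140 − 64 = 185
  T = 268 − 4·140 − 2·64 + 4·185 (−63 from intervention) = 257
  D = 195 + 6·64 + 3·185 − 3·257 = 363
Change in D: 363 − 17793 = -17430

-17430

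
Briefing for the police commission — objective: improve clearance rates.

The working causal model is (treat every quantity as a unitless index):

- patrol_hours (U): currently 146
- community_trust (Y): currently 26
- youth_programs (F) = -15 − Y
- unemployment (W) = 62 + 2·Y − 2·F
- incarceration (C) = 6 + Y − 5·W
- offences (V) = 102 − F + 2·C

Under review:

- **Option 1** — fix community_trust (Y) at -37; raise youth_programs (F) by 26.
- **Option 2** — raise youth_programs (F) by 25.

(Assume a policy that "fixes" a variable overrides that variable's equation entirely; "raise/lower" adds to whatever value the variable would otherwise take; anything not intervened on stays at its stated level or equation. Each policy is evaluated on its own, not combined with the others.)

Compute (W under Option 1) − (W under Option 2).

Option 1 (Y := -37, F + 26):
  Y = -37
  F = -15 − (-37) (+26 from intervention) = 48
  W = 62 + 2·(-37) − 2·48 = -108
Option 2 (F + 25):
  Y = 26
  F = -15 − 26 (+25 from intervention) = -16
  W = 62 + 2·26 − 2·(-16) = 146
W: -108 − 146 = -254

-254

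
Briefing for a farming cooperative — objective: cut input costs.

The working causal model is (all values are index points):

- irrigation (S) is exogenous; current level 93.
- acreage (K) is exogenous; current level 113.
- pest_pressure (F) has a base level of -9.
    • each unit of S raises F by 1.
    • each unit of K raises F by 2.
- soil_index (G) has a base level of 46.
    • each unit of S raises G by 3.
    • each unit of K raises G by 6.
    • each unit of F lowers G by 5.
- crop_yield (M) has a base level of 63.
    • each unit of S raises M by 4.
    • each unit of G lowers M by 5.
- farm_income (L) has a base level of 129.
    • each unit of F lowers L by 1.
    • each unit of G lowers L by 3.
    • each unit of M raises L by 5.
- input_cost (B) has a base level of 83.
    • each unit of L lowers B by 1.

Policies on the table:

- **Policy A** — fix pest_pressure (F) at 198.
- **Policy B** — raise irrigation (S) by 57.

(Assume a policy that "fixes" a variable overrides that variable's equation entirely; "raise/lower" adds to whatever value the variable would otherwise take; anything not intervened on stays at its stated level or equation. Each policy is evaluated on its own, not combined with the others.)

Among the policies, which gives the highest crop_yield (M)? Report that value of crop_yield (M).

3968

Policy A (F := 198):
  S = 93
  K = 113
  F = 198
  G = 46 + 3·93 + 6·113 − 5·198 = 13
  M = 63 + 4·93 − 5·13 = 370
Policy B (S + 57):
  S = 93 + 57 = 150
  K = 113
  F = -9 + 150 + 2·113 = 367
  G = 46 + 3·150 + 6·113 − 5·367 = -661
  M = 63 + 4·150 − 5·(-661) = 3968
Comparing — Policy A: M=370, Policy B: M=3968. Highest is 3968 (Policy B).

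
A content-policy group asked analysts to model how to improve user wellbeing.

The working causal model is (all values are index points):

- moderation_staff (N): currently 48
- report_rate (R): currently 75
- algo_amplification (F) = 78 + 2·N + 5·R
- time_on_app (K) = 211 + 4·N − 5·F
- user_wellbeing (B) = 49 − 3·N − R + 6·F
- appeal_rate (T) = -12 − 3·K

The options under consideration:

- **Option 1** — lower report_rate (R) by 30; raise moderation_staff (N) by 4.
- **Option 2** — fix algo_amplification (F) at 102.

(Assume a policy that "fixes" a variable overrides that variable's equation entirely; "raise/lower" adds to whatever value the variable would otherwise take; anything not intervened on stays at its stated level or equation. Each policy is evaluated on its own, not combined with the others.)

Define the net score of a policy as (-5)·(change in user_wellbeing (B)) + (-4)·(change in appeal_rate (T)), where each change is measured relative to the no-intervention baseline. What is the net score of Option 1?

Baseline:
  N = 48
  R = 75
  F = 78 + 2·48 + 5·75 = 549
  K = 211 + 4·48 − 5·549 = -2342
  B = 49 − 3·48 − 75 + 6·549 = 3124
  T = -12 − 3·(-2342) = 7014
Option 1 (R − 30, N + 4):
  N = 48 + 4 = 52
  R = 75 − 30 = 45
  F = 78 + 2·52 + 5·45 = 407
  K = 211 + 4·52 − 5·407 = -1616
  B = 49 − 3·52 − 45 + 6·407 = 2290
  T = -12 − 3·(-1616) = 4836
ΔB = 2290 − 3124 = -834; ΔT = 4836 − 7014 = -2178
Score = (-5)·(-834) + (-4)·(-2178) = 12882

12882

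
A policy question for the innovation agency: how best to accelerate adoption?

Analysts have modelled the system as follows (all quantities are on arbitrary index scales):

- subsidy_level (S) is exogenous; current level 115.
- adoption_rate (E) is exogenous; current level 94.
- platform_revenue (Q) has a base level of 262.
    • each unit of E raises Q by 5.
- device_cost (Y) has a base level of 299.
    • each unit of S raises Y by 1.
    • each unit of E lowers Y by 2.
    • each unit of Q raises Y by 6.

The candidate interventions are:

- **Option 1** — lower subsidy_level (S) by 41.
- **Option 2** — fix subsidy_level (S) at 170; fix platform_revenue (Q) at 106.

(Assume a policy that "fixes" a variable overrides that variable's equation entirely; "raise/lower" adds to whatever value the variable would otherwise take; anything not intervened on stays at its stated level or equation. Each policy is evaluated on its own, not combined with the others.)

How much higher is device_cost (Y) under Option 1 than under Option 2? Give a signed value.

Option 1 (S − 41):
  S = 115 − 41 = 74
  E = 94
  Q = 262 + 5·94 = 732
  Y = 299 + 74 − 2·94 + 6·732 = 4577
Option 2 (S := 170, Q := 106):
  S = 170
  E = 94
  Q = 106
  Y = 299 + 170 − 2·94 + 6·106 = 917
Y: 4577 − 917 = 3660

3660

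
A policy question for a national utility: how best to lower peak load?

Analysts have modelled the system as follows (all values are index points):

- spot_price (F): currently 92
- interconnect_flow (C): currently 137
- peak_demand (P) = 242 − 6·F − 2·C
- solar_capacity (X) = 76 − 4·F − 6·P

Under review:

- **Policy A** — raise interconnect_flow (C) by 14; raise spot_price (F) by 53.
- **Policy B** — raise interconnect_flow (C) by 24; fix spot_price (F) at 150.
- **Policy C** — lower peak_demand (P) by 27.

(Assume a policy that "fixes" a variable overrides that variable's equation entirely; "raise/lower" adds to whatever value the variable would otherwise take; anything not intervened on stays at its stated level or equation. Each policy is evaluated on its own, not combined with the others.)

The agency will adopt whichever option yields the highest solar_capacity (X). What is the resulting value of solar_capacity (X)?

Policy A (C + 14, F + 53):
  F = 92 + 53 = 145
  C = 137 + 14 = 151
  P = 242 − 6·145 − 2·151 = -930
  X = 76 − 4·145 − 6·(-930) = 5076
Policy B (C + 24, F := 150):
  F = 150
  C = 137 + 24 = 161
  P = 242 − 6·150 − 2·161 = -980
  X = 76 − 4·150 − 6·(-980) = 5356
Policy C (P − 27):
  F = 92
  C = 137
  P = 242 − 6·92 − 2·137 (−27 from intervention) = -611
  X = 76 − 4·92 − 6·(-611) = 3374
Comparing — Policy A: X=5076, Policy B: X=5356, Policy C: X=3374. Highest is 5356 (Policy B).

5356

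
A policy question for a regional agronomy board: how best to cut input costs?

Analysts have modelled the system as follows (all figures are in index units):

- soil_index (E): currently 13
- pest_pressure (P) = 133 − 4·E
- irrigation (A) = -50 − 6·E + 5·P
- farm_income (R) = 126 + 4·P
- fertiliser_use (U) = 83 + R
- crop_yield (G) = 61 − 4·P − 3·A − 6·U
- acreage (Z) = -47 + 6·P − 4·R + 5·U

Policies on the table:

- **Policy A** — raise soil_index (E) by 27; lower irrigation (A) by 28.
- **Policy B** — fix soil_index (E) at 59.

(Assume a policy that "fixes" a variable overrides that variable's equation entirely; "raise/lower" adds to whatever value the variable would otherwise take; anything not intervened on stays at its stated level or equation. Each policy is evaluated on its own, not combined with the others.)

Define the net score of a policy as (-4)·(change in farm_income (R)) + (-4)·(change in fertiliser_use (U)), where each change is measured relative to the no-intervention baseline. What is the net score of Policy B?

5888

Baseline:
  E = 13
  P = 133 − 4·13 = 81
  R = 126 + 4·81 = 450
  U = 83 + 450 = 533
Policy B (E := 59):
  E = 59
  P = 133 − 4·59 = -103
  R = 126 + 4·(-103) = -286
  U = 83 + (-286) = -203
ΔR = -286 − 450 = -736; ΔU = -203 − 533 = -736
Score = (-4)·(-736) + (-4)·(-736) = 5888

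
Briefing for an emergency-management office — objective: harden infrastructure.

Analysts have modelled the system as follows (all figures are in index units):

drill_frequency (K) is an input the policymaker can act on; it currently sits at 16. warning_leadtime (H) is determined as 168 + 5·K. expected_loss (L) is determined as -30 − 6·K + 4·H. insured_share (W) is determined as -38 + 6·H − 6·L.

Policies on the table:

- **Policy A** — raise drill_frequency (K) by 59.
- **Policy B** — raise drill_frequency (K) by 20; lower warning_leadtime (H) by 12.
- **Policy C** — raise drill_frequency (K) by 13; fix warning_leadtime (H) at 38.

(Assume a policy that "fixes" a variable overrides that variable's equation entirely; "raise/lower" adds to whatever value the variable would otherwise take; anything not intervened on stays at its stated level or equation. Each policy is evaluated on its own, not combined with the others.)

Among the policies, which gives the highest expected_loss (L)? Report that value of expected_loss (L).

Policy A (K + 59):
  K = 16 + 59 = 75
  H = 168 + 5·75 = 543
  L = -30 − 6·75 + 4·543 = 1692
Policy B (K + 20, H − 12):
  K = 16 + 20 = 36
  H = 168 + 5·36 (−12 from intervention) = 336
  L = -30 − 6·36 + 4·336 = 1098
Policy C (K + 13, H := 38):
  K = 16 + 13 = 29
  H = 38
  L = -30 − 6·29 + 4·38 = -52
Comparing — Policy A: L=1692, Policy B: L=1098, Policy C: L=-52. Highest is 1692 (Policy A).

1692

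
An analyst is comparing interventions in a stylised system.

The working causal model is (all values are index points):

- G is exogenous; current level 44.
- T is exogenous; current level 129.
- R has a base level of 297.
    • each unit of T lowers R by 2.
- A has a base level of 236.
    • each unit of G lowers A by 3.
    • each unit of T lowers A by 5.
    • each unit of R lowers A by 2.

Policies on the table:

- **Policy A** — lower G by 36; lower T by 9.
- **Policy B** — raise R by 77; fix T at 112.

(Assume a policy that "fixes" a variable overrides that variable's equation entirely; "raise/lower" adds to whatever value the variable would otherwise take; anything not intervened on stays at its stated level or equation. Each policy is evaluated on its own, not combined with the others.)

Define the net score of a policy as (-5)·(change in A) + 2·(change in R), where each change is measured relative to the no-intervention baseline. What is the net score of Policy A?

Baseline:
  G = 44
  T = 129
  R = 297 − 2·129 = 39
  A = 236 − 3·44 − 5·129 − 2·39 = -619
Policy A (G − 36, T − 9):
  G = 44 − 36 = 8
  T = 129 − 9 = 120
  R = 297 − 2·120 = 57
  A = 236 − 3·8 − 5·120 − 2·57 = -502
ΔA = -502 − (-619) = 117; ΔR = 57 − 39 = 18
Score = (-5)·117 + 2·18 = -549

-549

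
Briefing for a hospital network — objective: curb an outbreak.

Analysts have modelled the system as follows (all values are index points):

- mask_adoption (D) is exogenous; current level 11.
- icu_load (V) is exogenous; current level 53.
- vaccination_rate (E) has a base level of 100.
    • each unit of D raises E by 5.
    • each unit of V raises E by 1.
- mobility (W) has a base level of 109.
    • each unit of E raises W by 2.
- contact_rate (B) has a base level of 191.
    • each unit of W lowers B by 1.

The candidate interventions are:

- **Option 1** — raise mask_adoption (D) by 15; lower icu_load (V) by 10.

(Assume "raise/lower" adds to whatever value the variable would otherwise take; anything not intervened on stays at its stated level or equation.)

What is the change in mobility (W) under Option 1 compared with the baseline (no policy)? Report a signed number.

130

Baseline:
  D = 11
  V = 53
  E = 100 + 5·11 + 53 = 208
  W = 109 + 2·208 = 525
Option 1 (D + 15, V − 10):
  D = 11 + 15 = 26
  V = 53 − 10 = 43
  E = 100 + 5·26 + 43 = 273
  W = 109 + 2·273 = 655
Change in W: 655 − 525 = 130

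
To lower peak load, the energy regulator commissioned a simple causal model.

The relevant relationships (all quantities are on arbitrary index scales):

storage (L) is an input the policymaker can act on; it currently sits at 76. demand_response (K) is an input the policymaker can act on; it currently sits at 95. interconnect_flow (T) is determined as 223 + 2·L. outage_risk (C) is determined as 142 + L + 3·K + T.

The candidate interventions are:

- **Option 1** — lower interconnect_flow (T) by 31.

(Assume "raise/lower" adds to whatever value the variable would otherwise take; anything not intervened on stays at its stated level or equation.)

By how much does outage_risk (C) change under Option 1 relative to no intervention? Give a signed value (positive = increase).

-31

Baseline:
  L = 76
  K = 95
  T = 223 + 2·76 = 375
  C = 142 + 76 + 3·95 + 375 = 878
Option 1 (T − 31):
  L = 76
  K = 95
  T = 223 + 2·76 (−31 from intervention) = 344
  C = 142 + 76 + 3·95 + 344 = 847
Change in C: 847 − 878 = -31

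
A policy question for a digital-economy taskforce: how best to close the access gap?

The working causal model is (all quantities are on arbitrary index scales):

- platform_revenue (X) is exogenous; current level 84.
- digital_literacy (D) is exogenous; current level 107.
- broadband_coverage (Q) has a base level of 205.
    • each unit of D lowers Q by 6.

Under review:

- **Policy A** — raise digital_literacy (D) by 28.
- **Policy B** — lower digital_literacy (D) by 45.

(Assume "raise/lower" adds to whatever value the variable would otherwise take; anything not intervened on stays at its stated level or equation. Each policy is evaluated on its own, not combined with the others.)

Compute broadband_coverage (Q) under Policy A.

Policy A (D + 28):
  D = 107 + 28 = 135
  Q = 205 − 6·135 = -605

-605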